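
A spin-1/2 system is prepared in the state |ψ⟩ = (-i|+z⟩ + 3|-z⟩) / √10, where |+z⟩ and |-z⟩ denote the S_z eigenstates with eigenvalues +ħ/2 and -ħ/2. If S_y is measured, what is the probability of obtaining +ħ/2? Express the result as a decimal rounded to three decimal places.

0.800

|+y⟩ = (|+z⟩ + i|-z⟩)/√2, so ⟨+y|ψ⟩ = (-4i) / (√2·√10).
P = |-4i|² / 20 = 16/20.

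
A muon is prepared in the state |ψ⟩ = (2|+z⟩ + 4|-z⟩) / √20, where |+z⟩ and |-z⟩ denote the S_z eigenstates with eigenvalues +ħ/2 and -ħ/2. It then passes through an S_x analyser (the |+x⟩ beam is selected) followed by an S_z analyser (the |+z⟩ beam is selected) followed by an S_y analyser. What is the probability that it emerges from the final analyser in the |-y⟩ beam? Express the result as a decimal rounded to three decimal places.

0.225

First analyser (S_x): P(|+x⟩) = |⟨+x|ψ⟩|² = 36/40.
After stage 1 the state is |+x⟩; P(|+z⟩) = |⟨+z|+x⟩|² = 1/2.
After stage 2 the state is |+z⟩; P(|-y⟩) = |⟨-y|+z⟩|² = 1/2.
Joint probability = 36/40 × 1/2 × 1/2 = 0.225.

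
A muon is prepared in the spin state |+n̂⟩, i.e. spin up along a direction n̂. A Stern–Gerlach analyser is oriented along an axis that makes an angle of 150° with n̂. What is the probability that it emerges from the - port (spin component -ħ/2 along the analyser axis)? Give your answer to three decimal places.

0.933

For spin-½, the probability of finding spin-up along an axis at angle θ to the initial spin direction is cos²(θ/2); spin-down is sin²(θ/2).
θ = 150°, so P = sin²(75°) ≈ 0.933.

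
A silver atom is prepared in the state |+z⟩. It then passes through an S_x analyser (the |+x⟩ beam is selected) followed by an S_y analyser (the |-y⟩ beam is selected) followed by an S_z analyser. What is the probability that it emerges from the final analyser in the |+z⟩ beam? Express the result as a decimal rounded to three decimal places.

0.125

First analyser (S_x): from |+z⟩, P(|+x⟩) = 1/2.
After stage 1 the state is |+x⟩; P(|-y⟩) = |⟨-y|+x⟩|² = 1/2.
After stage 2 the state is |-y⟩; P(|+z⟩) = |⟨+z|-y⟩|² = 1/2.
Joint probability = 1/2 × 1/2 × 1/2 = 0.125.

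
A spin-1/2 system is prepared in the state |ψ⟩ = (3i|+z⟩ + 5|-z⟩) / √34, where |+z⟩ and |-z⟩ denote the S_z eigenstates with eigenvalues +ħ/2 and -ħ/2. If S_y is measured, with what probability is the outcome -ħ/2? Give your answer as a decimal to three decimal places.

|-y⟩ = (|+z⟩ - i|-z⟩)/√2, so ⟨-y|ψ⟩ = (8i) / (√2·√34).
P = |8i|² / 68 = 64/68.

0.941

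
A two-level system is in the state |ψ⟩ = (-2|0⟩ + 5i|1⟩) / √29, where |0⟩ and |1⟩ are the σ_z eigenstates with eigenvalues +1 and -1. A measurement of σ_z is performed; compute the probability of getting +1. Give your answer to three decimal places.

0.138

The +1 outcome corresponds to |0⟩. Its amplitude in |ψ⟩ is -2/√29.
P = |-2|² / 29 = 4/29.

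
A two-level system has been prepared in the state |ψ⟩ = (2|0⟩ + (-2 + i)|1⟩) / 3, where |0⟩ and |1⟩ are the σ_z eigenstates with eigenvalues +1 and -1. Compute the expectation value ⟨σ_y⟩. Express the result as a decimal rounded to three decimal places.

⟨σ_y⟩ = 2 Im(a* b)/(|a|²+|b|²) with a = 2, b = (-2 + i).
a* b = (-4 + 2i), so ⟨σ_y⟩ = 4/9.

0.444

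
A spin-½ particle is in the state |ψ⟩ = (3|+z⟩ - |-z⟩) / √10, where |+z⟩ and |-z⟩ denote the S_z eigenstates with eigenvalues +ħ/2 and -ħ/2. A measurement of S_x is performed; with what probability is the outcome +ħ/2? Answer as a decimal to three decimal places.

|+x⟩ = (|+z⟩ + |-z⟩)/√2, so ⟨+x|ψ⟩ = (2) / (√2·√10).
P = |2|² / 20 = 4/20.

0.200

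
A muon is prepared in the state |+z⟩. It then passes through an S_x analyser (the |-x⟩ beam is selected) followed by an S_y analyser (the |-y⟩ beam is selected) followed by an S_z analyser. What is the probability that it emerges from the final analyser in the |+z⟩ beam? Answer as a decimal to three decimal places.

0.125

First analyser (S_x): from |+z⟩, P(|-x⟩) = 1/2.
After stage 1 the state is |-x⟩; P(|-y⟩) = |⟨-y|-x⟩|² = 1/2.
After stage 2 the state is |-y⟩; P(|+z⟩) = |⟨+z|-y⟩|² = 1/2.
Joint probability = 1/2 × 1/2 × 1/2 = 0.125.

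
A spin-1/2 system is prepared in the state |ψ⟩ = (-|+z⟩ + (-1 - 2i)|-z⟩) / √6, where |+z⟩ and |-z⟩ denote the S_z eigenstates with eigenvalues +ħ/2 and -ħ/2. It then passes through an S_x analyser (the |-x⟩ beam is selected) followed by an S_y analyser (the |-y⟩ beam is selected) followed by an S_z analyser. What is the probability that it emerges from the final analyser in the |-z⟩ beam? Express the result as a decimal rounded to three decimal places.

0.083

First analyser (S_x): P(|-x⟩) = |⟨-x|ψ⟩|² = 4/12.
After stage 1 the state is |-x⟩; P(|-y⟩) = |⟨-y|-x⟩|² = 1/2.
After stage 2 the state is |-y⟩; P(|-z⟩) = |⟨-z|-y⟩|² = 1/2.
Joint probability = 4/12 × 1/2 × 1/2 = 0.083.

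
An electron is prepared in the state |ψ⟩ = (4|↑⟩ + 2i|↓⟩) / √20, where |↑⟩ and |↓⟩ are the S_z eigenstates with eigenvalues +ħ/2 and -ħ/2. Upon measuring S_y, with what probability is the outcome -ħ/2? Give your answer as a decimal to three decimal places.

0.100

|-y⟩ = (|↑⟩ - i|↓⟩)/√2, so ⟨-y|ψ⟩ = (2) / (√2·√20).
P = |2|² / 40 = 4/40.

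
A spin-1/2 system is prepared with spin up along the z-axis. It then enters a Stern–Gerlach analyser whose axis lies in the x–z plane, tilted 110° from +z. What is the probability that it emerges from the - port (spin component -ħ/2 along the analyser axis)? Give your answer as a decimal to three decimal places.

0.671

For spin-½, the probability of finding spin-up along an axis at angle θ to the initial spin direction is cos²(θ/2); spin-down is sin²(θ/2).
θ = 110°, so P = sin²(55°) ≈ 0.671.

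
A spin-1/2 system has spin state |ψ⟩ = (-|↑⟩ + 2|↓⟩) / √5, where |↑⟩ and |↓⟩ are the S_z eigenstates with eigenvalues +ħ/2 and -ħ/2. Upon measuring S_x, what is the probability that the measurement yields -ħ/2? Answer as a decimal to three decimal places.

0.900

|-x⟩ = (|↑⟩ - |↓⟩)/√2, so ⟨-x|ψ⟩ = (-3) / (√2·√5).
P = |-3|² / 10 = 9/10.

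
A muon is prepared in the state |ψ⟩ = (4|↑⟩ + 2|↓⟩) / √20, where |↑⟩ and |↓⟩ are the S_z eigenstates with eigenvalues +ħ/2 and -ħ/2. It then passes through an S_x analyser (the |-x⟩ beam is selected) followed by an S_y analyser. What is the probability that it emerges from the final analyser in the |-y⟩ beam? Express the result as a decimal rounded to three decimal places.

First analyser (S_x): P(|-x⟩) = |⟨-x|ψ⟩|² = 4/40.
After stage 1 the state is |-x⟩; P(|-y⟩) = |⟨-y|-x⟩|² = 1/2.
Joint probability = 4/40 × 1/2 = 0.050.

0.050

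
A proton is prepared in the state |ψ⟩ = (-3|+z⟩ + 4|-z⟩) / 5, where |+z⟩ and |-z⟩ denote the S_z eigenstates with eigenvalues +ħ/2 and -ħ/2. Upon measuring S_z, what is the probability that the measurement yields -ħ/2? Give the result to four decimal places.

The -ħ/2 outcome corresponds to |-z⟩. Its amplitude in |ψ⟩ is 4/5.
P = |4|² / 25 = 16/25.

0.6400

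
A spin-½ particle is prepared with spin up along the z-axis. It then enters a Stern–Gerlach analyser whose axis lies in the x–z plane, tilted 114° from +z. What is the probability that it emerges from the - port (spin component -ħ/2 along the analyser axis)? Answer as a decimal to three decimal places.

0.703

For spin-½, the probability of finding spin-up along an axis at angle θ to the initial spin direction is cos²(θ/2); spin-down is sin²(θ/2).
θ = 114°, so P = sin²(57°) ≈ 0.703.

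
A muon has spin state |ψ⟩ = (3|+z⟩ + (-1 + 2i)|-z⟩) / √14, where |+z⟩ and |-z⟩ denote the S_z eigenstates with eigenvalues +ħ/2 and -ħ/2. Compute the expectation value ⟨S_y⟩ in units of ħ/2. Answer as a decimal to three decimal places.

0.857

⟨σ_y⟩ = 2 Im(a* b)/(|a|²+|b|²) with a = 3, b = (-1 + 2i).
a* b = (-3 + 6i), so ⟨σ_y⟩ = 12/14.
⟨S_y⟩ = (ħ/2)·⟨σ_y⟩.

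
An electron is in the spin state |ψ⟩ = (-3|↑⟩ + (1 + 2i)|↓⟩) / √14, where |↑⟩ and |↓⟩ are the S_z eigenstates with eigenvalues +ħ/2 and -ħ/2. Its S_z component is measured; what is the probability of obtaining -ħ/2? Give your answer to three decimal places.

The -ħ/2 outcome corresponds to |↓⟩. Its amplitude in |ψ⟩ is (1 + 2i)/√14.
P = |1 + 2i|² / 14 = 5/14.

0.357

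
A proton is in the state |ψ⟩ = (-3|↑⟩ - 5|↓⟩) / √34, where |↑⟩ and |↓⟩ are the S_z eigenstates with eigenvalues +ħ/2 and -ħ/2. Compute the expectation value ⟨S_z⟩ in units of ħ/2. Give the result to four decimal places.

⟨σ_z⟩ = |a|² - |b|² divided by |a|²+|b|², with a, b the |↑⟩, |↓⟩ amplitudes.
= (9 - 25)/34 = -16/34.
⟨S_z⟩ = (ħ/2)·⟨σ_z⟩.

-0.4706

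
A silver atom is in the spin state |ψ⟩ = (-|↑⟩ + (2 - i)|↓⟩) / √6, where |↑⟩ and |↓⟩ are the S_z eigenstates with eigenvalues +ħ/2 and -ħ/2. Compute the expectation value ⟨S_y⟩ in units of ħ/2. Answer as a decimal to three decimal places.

⟨σ_y⟩ = 2 Im(a* b)/(|a|²+|b|²) with a = -1, b = (2 - i).
a* b = (-2 + i), so ⟨σ_y⟩ = 2/6.
⟨S_y⟩ = (ħ/2)·⟨σ_y⟩.

0.333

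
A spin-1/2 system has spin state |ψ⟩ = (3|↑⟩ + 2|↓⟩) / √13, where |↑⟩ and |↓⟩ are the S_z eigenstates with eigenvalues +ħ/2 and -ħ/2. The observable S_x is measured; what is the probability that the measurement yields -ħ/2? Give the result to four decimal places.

0.0385

|-x⟩ = (|↑⟩ - |↓⟩)/√2, so ⟨-x|ψ⟩ = (1) / (√2·√13).
P = |1|² / 26 = 1/26.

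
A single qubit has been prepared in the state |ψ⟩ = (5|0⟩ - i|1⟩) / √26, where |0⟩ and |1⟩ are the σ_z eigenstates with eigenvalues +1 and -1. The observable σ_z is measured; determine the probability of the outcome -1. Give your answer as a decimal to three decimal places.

The -1 outcome corresponds to |1⟩. Its amplitude in |ψ⟩ is -i/√26.
P = |-i|² / 26 = 1/26.

0.038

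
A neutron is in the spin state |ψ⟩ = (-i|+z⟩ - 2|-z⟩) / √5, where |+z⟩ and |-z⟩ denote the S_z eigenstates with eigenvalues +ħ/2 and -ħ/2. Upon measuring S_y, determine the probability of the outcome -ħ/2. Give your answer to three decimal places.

0.900

|-y⟩ = (|+z⟩ - i|-z⟩)/√2, so ⟨-y|ψ⟩ = (-3i) / (√2·√5).
P = |-3i|² / 10 = 9/10.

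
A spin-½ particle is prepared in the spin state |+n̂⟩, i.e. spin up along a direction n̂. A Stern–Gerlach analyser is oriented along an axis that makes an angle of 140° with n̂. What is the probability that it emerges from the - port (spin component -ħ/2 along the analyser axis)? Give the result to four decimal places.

0.8830

For spin-½, the probability of finding spin-up along an axis at angle θ to the initial spin direction is cos²(θ/2); spin-down is sin²(θ/2).
θ = 140°, so P = sin²(70°) ≈ 0.8830.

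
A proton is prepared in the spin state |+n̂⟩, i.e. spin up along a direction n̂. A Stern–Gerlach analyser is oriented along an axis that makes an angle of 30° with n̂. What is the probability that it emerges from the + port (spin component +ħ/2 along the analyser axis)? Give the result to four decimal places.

For spin-½, the probability of finding spin-up along an axis at angle θ to the initial spin direction is cos²(θ/2); spin-down is sin²(θ/2).
θ = 30°, so P = cos²(15°) ≈ 0.9330.

0.9330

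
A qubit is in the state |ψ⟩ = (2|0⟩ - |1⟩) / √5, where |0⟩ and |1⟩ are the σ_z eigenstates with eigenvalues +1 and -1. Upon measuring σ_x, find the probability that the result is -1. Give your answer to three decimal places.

|-x⟩ = (|0⟩ - |1⟩)/√2, so ⟨-x|ψ⟩ = (3) / (√2·√5).
P = |3|² / 10 = 9/10.

0.900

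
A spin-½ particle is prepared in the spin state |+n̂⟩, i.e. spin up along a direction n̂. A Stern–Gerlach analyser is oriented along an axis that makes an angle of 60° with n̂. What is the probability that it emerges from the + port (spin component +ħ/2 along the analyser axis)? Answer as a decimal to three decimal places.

0.750

For spin-½, the probability of finding spin-up along an axis at angle θ to the initial spin direction is cos²(θ/2); spin-down is sin²(θ/2).
θ = 60°, so P = cos²(30°) ≈ 0.750.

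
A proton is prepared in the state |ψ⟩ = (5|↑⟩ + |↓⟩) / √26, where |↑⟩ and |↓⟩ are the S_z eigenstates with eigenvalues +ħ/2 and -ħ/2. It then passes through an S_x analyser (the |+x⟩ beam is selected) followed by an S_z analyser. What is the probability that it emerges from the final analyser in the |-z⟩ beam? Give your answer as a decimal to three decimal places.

First analyser (S_x): P(|+x⟩) = |⟨+x|ψ⟩|² = 36/52.
After stage 1 the state is |+x⟩; P(|-z⟩) = |⟨-z|+x⟩|² = 1/2.
Joint probability = 36/52 × 1/2 = 0.346.

0.346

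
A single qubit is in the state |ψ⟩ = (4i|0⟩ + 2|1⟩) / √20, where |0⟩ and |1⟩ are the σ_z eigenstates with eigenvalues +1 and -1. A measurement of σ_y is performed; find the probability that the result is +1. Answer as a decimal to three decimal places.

0.100

|+y⟩ = (|0⟩ + i|1⟩)/√2, so ⟨+y|ψ⟩ = (2i) / (√2·√20).
P = |2i|² / 40 = 4/40.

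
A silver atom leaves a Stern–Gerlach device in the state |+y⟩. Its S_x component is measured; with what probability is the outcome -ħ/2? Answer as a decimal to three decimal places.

0.500

In the S_z basis, |+y⟩ = (|↑⟩ + i|↓⟩)/√2 and |-x⟩ = (|↑⟩ - |↓⟩)/√2.
|⟨-x|+y⟩|² = 1/2.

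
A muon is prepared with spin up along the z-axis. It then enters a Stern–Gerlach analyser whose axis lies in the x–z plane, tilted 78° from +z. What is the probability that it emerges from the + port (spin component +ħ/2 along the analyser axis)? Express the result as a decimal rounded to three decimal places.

0.604

For spin-½, the probability of finding spin-up along an axis at angle θ to the initial spin direction is cos²(θ/2); spin-down is sin²(θ/2).
θ = 78°, so P = cos²(39°) ≈ 0.604.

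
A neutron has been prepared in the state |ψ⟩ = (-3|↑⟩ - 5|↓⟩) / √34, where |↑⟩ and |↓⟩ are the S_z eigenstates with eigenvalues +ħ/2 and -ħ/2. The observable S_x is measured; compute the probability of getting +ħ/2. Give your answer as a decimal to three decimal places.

|+x⟩ = (|↑⟩ + |↓⟩)/√2, so ⟨+x|ψ⟩ = (-8) / (√2·√34).
P = |-8|² / 68 = 64/68.

0.941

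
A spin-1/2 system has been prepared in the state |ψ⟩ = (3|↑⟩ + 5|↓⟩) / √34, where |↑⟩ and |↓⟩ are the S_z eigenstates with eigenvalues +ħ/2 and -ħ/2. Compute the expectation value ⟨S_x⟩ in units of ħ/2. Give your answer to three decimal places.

⟨σ_x⟩ = 2 Re(a* b)/(|a|²+|b|²) with a = 3, b = 5.
a* b = 15, so ⟨σ_x⟩ = 30/34.
⟨S_x⟩ = (ħ/2)·⟨σ_x⟩.

0.882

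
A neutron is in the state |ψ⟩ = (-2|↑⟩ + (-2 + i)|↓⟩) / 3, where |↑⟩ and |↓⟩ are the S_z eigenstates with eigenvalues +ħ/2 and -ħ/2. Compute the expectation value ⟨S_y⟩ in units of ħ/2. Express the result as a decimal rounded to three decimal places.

⟨σ_y⟩ = 2 Im(a* b)/(|a|²+|b|²) with a = -2, b = (-2 + i).
a* b = (4 - 2i), so ⟨σ_y⟩ = -4/9.
⟨S_y⟩ = (ħ/2)·⟨σ_y⟩.

-0.444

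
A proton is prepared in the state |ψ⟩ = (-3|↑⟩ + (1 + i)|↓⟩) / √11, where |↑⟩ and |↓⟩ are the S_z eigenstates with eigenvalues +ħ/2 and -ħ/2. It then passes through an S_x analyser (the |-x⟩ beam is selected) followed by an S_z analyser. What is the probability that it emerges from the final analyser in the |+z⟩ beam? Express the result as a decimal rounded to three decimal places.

First analyser (S_x): P(|-x⟩) = |⟨-x|ψ⟩|² = 17/22.
After stage 1 the state is |-x⟩; P(|+z⟩) = |⟨+z|-x⟩|² = 1/2.
Joint probability = 17/22 × 1/2 = 0.386.

0.386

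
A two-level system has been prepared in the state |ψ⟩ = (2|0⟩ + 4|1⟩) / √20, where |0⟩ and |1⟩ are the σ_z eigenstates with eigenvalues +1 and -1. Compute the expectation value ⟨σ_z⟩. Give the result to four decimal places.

-0.6000

⟨σ_z⟩ = |a|² - |b|² divided by |a|²+|b|², with a, b the |0⟩, |1⟩ amplitudes.
= (4 - 16)/20 = -12/20.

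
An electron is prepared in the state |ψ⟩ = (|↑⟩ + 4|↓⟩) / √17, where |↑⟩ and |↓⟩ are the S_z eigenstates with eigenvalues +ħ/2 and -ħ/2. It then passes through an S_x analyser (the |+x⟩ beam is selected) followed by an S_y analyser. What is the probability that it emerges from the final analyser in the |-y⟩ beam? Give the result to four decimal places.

0.3676

First analyser (S_x): P(|+x⟩) = |⟨+x|ψ⟩|² = 25/34.
After stage 1 the state is |+x⟩; P(|-y⟩) = |⟨-y|+x⟩|² = 1/2.
Joint probability = 25/34 × 1/2 = 0.3676.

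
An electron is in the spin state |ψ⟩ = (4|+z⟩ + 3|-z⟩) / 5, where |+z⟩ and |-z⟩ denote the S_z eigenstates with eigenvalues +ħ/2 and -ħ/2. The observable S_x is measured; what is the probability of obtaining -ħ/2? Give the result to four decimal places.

|-x⟩ = (|+z⟩ - |-z⟩)/√2, so ⟨-x|ψ⟩ = (1) / (√2·5).
P = |1|² / 50 = 1/50.

0.0200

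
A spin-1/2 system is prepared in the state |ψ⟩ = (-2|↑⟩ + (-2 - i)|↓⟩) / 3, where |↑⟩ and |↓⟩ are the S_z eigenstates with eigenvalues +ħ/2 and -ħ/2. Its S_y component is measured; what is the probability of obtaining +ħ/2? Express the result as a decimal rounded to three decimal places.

0.722

|+y⟩ = (|↑⟩ + i|↓⟩)/√2, so ⟨+y|ψ⟩ = (-3 + 2i) / (√2·3).
P = |-3 + 2i|² / 18 = 13/18.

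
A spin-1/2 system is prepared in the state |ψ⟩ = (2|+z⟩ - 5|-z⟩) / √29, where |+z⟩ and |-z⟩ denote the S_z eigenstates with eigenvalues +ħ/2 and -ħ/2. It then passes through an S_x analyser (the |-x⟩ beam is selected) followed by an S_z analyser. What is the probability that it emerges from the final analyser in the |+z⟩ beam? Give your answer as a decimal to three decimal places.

0.422

First analyser (S_x): P(|-x⟩) = |⟨-x|ψ⟩|² = 49/58.
After stage 1 the state is |-x⟩; P(|+z⟩) = |⟨+z|-x⟩|² = 1/2.
Joint probability = 49/58 × 1/2 = 0.422.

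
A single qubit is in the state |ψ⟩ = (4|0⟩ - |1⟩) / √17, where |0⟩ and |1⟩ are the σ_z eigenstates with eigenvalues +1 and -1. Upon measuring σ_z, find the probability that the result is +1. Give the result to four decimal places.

0.9412

The +1 outcome corresponds to |0⟩. Its amplitude in |ψ⟩ is 4/√17.
P = |4|² / 17 = 16/17.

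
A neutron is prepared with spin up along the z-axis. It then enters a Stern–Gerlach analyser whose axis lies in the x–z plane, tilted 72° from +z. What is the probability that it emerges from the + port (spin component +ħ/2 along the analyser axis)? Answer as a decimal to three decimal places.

For spin-½, the probability of finding spin-up along an axis at angle θ to the initial spin direction is cos²(θ/2); spin-down is sin²(θ/2).
θ = 72°, so P = cos²(36°) ≈ 0.655.

0.655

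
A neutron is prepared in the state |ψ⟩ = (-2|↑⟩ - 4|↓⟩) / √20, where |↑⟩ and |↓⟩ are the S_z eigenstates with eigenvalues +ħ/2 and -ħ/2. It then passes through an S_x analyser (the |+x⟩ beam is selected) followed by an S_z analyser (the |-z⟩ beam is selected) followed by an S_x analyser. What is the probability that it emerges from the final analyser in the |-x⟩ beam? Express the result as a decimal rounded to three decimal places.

0.225

First analyser (S_x): P(|+x⟩) = |⟨+x|ψ⟩|² = 36/40.
After stage 1 the state is |+x⟩; P(|-z⟩) = |⟨-z|+x⟩|² = 1/2.
After stage 2 the state is |-z⟩; P(|-x⟩) = |⟨-x|-z⟩|² = 1/2.
Joint probability = 36/40 × 1/2 × 1/2 = 0.225.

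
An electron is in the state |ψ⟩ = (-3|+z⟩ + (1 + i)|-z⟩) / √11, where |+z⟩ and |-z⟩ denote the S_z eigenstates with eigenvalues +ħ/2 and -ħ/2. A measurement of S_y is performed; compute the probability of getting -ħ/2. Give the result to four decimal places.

|-y⟩ = (|+z⟩ - i|-z⟩)/√2, so ⟨-y|ψ⟩ = (-4 + i) / (√2·√11).
P = |-4 + i|² / 22 = 17/22.

0.7727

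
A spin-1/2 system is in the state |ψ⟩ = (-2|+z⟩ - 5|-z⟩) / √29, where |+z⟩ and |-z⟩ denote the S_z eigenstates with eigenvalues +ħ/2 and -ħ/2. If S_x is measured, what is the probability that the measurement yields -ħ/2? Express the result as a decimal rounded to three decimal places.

|-x⟩ = (|+z⟩ - |-z⟩)/√2, so ⟨-x|ψ⟩ = (3) / (√2·√29).
P = |3|² / 58 = 9/58.

0.155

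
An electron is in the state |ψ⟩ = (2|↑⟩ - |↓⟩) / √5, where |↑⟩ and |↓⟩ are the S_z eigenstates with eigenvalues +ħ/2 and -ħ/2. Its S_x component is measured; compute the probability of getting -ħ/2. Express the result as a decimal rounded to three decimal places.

0.900

|-x⟩ = (|↑⟩ - |↓⟩)/√2, so ⟨-x|ψ⟩ = (3) / (√2·√5).
P = |3|² / 10 = 9/10.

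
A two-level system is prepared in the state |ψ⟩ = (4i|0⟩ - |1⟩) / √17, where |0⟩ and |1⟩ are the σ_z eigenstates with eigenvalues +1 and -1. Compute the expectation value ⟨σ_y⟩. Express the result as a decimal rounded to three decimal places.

0.471

⟨σ_y⟩ = 2 Im(a* b)/(|a|²+|b|²) with a = 4i, b = -1.
a* b = 4i, so ⟨σ_y⟩ = 8/17.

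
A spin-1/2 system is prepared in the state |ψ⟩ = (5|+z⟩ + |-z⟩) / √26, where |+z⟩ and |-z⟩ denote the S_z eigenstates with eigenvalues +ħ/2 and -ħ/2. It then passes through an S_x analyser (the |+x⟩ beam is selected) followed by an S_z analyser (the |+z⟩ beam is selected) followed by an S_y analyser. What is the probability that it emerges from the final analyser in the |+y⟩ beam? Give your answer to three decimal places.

0.173

First analyser (S_x): P(|+x⟩) = |⟨+x|ψ⟩|² = 36/52.
After stage 1 the state is |+x⟩; P(|+z⟩) = |⟨+z|+x⟩|² = 1/2.
After stage 2 the state is |+z⟩; P(|+y⟩) = |⟨+y|+z⟩|² = 1/2.
Joint probability = 36/52 × 1/2 × 1/2 = 0.173.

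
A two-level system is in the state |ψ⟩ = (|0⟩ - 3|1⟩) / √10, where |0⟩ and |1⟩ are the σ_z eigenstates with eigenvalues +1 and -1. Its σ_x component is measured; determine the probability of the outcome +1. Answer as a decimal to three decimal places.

0.200

|+x⟩ = (|0⟩ + |1⟩)/√2, so ⟨+x|ψ⟩ = (-2) / (√2·√10).
P = |-2|² / 20 = 4/20.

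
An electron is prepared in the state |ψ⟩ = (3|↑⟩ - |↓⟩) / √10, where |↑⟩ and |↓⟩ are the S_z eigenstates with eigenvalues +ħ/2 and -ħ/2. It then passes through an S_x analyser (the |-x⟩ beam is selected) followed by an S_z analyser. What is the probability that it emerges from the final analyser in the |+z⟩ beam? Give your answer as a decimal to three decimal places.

0.400

First analyser (S_x): P(|-x⟩) = |⟨-x|ψ⟩|² = 16/20.
After stage 1 the state is |-x⟩; P(|+z⟩) = |⟨+z|-x⟩|² = 1/2.
Joint probability = 16/20 × 1/2 = 0.400.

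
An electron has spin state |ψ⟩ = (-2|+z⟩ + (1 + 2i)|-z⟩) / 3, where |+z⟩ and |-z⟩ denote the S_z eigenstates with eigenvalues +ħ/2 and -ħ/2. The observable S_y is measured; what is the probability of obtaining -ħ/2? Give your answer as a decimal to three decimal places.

0.944

|-y⟩ = (|+z⟩ - i|-z⟩)/√2, so ⟨-y|ψ⟩ = (-4 + i) / (√2·3).
P = |-4 + i|² / 18 = 17/18.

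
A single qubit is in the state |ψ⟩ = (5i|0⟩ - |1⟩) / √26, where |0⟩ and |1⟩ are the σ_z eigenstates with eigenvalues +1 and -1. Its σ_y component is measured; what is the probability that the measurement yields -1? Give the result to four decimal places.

0.3077

|-y⟩ = (|0⟩ - i|1⟩)/√2, so ⟨-y|ψ⟩ = (4i) / (√2·√26).
P = |4i|² / 52 = 16/52.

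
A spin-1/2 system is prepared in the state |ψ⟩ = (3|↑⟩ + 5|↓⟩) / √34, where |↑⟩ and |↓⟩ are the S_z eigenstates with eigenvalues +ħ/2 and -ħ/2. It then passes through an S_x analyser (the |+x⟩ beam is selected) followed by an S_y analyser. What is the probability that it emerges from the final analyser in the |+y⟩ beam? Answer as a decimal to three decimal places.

0.471

First analyser (S_x): P(|+x⟩) = |⟨+x|ψ⟩|² = 64/68.
After stage 1 the state is |+x⟩; P(|+y⟩) = |⟨+y|+x⟩|² = 1/2.
Joint probability = 64/68 × 1/2 = 0.471.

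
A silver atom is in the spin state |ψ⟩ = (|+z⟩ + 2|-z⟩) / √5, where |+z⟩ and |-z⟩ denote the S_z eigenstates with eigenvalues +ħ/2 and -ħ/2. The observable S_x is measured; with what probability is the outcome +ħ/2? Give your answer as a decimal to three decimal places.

0.900

|+x⟩ = (|+z⟩ + |-z⟩)/√2, so ⟨+x|ψ⟩ = (3) / (√2·√5).
P = |3|² / 10 = 9/10.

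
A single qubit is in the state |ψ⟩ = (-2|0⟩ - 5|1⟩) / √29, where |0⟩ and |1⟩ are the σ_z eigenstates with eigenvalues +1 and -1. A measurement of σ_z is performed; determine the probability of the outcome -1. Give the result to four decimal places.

0.8621

The -1 outcome corresponds to |1⟩. Its amplitude in |ψ⟩ is -5/√29.
P = |-5|² / 29 = 25/29.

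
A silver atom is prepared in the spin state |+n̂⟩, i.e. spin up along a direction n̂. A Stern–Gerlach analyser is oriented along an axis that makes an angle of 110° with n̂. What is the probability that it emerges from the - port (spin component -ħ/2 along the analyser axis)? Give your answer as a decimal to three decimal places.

For spin-½, the probability of finding spin-up along an axis at angle θ to the initial spin direction is cos²(θ/2); spin-down is sin²(θ/2).
θ = 110°, so P = sin²(55°) ≈ 0.671.

0.671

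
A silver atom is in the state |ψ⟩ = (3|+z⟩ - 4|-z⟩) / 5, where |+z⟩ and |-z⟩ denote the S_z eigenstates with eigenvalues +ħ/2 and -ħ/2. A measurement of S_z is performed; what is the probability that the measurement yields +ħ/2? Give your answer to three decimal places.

0.360

The +ħ/2 outcome corresponds to |+z⟩. Its amplitude in |ψ⟩ is 3/5.
P = |3|² / 25 = 9/25.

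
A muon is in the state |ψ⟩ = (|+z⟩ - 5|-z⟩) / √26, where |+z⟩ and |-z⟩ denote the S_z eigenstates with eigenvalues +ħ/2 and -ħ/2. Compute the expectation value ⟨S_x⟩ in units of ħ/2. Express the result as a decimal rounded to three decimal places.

⟨σ_x⟩ = 2 Re(a* b)/(|a|²+|b|²) with a = 1, b = -5.
a* b = -5, so ⟨σ_x⟩ = -10/26.
⟨S_x⟩ = (ħ/2)·⟨σ_x⟩.

-0.385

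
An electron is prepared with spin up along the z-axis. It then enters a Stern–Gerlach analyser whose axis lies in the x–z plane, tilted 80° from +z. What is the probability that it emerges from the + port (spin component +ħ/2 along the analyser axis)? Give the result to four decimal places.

0.5868

For spin-½, the probability of finding spin-up along an axis at angle θ to the initial spin direction is cos²(θ/2); spin-down is sin²(θ/2).
θ = 80°, so P = cos²(40°) ≈ 0.5868.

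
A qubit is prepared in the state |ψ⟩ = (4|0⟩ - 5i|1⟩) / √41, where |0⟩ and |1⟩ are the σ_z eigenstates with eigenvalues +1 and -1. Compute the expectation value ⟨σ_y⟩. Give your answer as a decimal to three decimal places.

⟨σ_y⟩ = 2 Im(a* b)/(|a|²+|b|²) with a = 4, b = -5i.
a* b = -20i, so ⟨σ_y⟩ = -40/41.

-0.976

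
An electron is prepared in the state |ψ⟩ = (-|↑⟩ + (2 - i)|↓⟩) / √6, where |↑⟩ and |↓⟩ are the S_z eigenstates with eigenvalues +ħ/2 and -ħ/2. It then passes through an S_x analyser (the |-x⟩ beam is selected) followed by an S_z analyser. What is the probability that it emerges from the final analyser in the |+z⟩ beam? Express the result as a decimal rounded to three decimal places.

0.417

First analyser (S_x): P(|-x⟩) = |⟨-x|ψ⟩|² = 10/12.
After stage 1 the state is |-x⟩; P(|+z⟩) = |⟨+z|-x⟩|² = 1/2.
Joint probability = 10/12 × 1/2 = 0.417.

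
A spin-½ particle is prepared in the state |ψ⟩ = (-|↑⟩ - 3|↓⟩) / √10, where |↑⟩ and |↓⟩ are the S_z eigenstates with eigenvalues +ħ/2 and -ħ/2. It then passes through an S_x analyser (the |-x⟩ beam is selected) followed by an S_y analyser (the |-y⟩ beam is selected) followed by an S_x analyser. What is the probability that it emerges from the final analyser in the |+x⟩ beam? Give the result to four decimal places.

First analyser (S_x): P(|-x⟩) = |⟨-x|ψ⟩|² = 4/20.
After stage 1 the state is |-x⟩; P(|-y⟩) = |⟨-y|-x⟩|² = 1/2.
After stage 2 the state is |-y⟩; P(|+x⟩) = |⟨+x|-y⟩|² = 1/2.
Joint probability = 4/20 × 1/2 × 1/2 = 0.0500.

0.0500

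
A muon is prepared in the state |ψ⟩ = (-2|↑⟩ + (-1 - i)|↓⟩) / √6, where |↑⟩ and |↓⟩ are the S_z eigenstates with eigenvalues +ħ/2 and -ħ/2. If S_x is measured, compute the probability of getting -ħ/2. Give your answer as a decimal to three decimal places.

0.167

|-x⟩ = (|↑⟩ - |↓⟩)/√2, so ⟨-x|ψ⟩ = (-1 + i) / (√2·√6).
P = |-1 + i|² / 12 = 2/12.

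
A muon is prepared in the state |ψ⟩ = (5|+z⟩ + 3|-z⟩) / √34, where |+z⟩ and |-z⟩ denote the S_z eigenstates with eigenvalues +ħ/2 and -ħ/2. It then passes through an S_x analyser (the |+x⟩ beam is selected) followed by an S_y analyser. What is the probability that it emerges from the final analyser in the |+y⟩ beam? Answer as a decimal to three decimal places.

First analyser (S_x): P(|+x⟩) = |⟨+x|ψ⟩|² = 64/68.
After stage 1 the state is |+x⟩; P(|+y⟩) = |⟨+y|+x⟩|² = 1/2.
Joint probability = 64/68 × 1/2 = 0.471.

0.471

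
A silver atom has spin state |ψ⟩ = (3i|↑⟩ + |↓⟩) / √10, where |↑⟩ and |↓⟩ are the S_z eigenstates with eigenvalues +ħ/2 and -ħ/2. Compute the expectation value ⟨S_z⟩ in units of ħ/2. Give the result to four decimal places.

⟨σ_z⟩ = |a|² - |b|² divided by |a|²+|b|², with a, b the |↑⟩, |↓⟩ amplitudes.
= (9 - 1)/10 = 8/10.
⟨S_z⟩ = (ħ/2)·⟨σ_z⟩.

0.8000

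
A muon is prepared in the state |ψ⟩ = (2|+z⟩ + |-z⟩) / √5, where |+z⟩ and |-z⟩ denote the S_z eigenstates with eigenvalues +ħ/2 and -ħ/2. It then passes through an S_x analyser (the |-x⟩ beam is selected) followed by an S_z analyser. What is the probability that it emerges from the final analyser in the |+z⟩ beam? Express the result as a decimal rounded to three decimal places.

0.050

First analyser (S_x): P(|-x⟩) = |⟨-x|ψ⟩|² = 1/10.
After stage 1 the state is |-x⟩; P(|+z⟩) = |⟨+z|-x⟩|² = 1/2.
Joint probability = 1/10 × 1/2 = 0.050.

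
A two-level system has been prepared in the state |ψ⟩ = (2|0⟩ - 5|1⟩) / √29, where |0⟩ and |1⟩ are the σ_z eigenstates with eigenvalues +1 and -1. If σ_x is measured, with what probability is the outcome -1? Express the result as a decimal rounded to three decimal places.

0.845

|-x⟩ = (|0⟩ - |1⟩)/√2, so ⟨-x|ψ⟩ = (7) / (√2·√29).
P = |7|² / 58 = 49/58.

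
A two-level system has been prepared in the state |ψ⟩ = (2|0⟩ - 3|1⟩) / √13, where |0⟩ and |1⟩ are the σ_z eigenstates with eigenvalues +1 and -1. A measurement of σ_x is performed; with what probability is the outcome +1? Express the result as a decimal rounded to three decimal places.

|+x⟩ = (|0⟩ + |1⟩)/√2, so ⟨+x|ψ⟩ = (-1) / (√2·√13).
P = |-1|² / 26 = 1/26.

0.038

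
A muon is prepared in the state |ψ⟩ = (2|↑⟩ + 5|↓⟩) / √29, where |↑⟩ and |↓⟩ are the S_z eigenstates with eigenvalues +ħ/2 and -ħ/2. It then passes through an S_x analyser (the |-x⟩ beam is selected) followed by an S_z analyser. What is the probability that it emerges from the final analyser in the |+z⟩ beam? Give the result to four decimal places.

First analyser (S_x): P(|-x⟩) = |⟨-x|ψ⟩|² = 9/58.
After stage 1 the state is |-x⟩; P(|+z⟩) = |⟨+z|-x⟩|² = 1/2.
Joint probability = 9/58 × 1/2 = 0.0776.

0.0776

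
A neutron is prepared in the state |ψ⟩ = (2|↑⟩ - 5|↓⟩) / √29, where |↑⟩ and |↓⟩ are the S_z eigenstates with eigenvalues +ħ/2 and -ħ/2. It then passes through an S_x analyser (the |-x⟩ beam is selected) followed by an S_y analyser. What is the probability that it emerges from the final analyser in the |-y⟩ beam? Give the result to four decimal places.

0.4224

First analyser (S_x): P(|-x⟩) = |⟨-x|ψ⟩|² = 49/58.
After stage 1 the state is |-x⟩; P(|-y⟩) = |⟨-y|-x⟩|² = 1/2.
Joint probability = 49/58 × 1/2 = 0.4224.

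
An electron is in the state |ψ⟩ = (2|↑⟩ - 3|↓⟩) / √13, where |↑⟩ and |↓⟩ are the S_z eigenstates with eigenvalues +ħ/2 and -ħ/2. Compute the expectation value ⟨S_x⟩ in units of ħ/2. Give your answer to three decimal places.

-0.923

⟨σ_x⟩ = 2 Re(a* b)/(|a|²+|b|²) with a = 2, b = -3.
a* b = -6, so ⟨σ_x⟩ = -12/13.
⟨S_x⟩ = (ħ/2)·⟨σ_x⟩.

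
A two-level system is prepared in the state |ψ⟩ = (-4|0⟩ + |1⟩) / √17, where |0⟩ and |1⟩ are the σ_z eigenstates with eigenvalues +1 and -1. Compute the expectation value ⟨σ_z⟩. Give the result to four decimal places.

⟨σ_z⟩ = |a|² - |b|² divided by |a|²+|b|², with a, b the |0⟩, |1⟩ amplitudes.
= (16 - 1)/17 = 15/17.

0.8824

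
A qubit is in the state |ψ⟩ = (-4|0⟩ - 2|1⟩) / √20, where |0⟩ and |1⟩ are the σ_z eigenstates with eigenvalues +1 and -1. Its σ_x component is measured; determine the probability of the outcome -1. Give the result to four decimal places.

0.1000

|-x⟩ = (|0⟩ - |1⟩)/√2, so ⟨-x|ψ⟩ = (-2) / (√2·√20).
P = |-2|² / 40 = 4/40.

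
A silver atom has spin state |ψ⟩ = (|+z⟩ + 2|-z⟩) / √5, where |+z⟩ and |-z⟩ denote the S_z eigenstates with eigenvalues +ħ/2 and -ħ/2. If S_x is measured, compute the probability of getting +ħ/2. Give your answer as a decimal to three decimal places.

|+x⟩ = (|+z⟩ + |-z⟩)/√2, so ⟨+x|ψ⟩ = (3) / (√2·√5).
P = |3|² / 10 = 9/10.

0.900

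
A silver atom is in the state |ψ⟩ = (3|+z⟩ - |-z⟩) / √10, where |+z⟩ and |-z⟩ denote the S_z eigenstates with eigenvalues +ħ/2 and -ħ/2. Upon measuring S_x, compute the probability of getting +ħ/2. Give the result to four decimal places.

0.2000

|+x⟩ = (|+z⟩ + |-z⟩)/√2, so ⟨+x|ψ⟩ = (2) / (√2·√10).
P = |2|² / 20 = 4/20.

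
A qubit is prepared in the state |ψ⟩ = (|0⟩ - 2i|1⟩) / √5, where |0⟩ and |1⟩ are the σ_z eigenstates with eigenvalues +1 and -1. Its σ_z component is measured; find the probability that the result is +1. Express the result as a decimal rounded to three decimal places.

The +1 outcome corresponds to |0⟩. Its amplitude in |ψ⟩ is 1/√5.
P = |1|² / 5 = 1/5.

0.200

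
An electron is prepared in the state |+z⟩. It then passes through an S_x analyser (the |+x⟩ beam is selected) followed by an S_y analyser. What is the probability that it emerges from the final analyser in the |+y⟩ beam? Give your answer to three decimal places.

First analyser (S_x): from |+z⟩, P(|+x⟩) = 1/2.
After stage 1 the state is |+x⟩; P(|+y⟩) = |⟨+y|+x⟩|² = 1/2.
Joint probability = 1/2 × 1/2 = 0.250.

0.250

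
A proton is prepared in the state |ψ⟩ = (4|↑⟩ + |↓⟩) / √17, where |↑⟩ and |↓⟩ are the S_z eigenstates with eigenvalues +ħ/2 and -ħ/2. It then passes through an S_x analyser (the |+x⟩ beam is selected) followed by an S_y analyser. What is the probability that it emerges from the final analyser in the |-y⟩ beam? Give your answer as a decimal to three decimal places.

0.368

First analyser (S_x): P(|+x⟩) = |⟨+x|ψ⟩|² = 25/34.
After stage 1 the state is |+x⟩; P(|-y⟩) = |⟨-y|+x⟩|² = 1/2.
Joint probability = 25/34 × 1/2 = 0.368.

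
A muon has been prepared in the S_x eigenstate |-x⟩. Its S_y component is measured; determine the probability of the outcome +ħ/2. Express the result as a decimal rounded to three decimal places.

0.500

In the S_z basis, |-x⟩ = (|↑⟩ - |↓⟩)/√2 and |+y⟩ = (|↑⟩ + i|↓⟩)/√2.
|⟨+y|-x⟩|² = 1/2.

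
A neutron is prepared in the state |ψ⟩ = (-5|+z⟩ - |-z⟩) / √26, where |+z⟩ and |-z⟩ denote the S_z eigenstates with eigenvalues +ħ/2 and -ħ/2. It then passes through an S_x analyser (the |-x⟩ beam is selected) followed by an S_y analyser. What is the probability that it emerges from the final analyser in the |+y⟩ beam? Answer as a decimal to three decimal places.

0.154

First analyser (S_x): P(|-x⟩) = |⟨-x|ψ⟩|² = 16/52.
After stage 1 the state is |-x⟩; P(|+y⟩) = |⟨+y|-x⟩|² = 1/2.
Joint probability = 16/52 × 1/2 = 0.154.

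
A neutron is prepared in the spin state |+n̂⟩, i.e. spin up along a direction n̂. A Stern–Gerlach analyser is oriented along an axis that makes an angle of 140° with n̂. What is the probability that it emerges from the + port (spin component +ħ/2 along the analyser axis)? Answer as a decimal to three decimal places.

For spin-½, the probability of finding spin-up along an axis at angle θ to the initial spin direction is cos²(θ/2); spin-down is sin²(θ/2).
θ = 140°, so P = cos²(70°) ≈ 0.117.

0.117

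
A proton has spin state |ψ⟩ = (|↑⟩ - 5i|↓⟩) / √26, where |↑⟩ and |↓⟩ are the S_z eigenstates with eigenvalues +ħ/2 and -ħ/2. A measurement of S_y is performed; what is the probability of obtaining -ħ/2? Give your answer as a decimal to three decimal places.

0.692

|-y⟩ = (|↑⟩ - i|↓⟩)/√2, so ⟨-y|ψ⟩ = (6) / (√2·√26).
P = |6|² / 52 = 36/52.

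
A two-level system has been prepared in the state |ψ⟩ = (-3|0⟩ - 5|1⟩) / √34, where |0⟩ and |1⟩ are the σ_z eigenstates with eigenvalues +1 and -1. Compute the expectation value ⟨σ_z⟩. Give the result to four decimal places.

-0.4706

⟨σ_z⟩ = |a|² - |b|² divided by |a|²+|b|², with a, b the |0⟩, |1⟩ amplitudes.
= (9 - 25)/34 = -16/34.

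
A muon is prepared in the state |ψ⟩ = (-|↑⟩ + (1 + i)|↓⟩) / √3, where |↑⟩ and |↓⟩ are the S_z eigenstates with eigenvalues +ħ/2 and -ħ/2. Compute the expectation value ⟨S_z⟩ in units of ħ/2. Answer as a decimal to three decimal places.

-0.333

⟨σ_z⟩ = |a|² - |b|² divided by |a|²+|b|², with a, b the |↑⟩, |↓⟩ amplitudes.
= (1 - 2)/3 = -1/3.
⟨S_z⟩ = (ħ/2)·⟨σ_z⟩.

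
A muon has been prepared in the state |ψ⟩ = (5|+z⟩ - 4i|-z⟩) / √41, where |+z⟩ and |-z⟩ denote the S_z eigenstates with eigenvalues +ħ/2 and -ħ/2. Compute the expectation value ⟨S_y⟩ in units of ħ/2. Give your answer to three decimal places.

⟨σ_y⟩ = 2 Im(a* b)/(|a|²+|b|²) with a = 5, b = -4i.
a* b = -20i, so ⟨σ_y⟩ = -40/41.
⟨S_y⟩ = (ħ/2)·⟨σ_y⟩.

-0.976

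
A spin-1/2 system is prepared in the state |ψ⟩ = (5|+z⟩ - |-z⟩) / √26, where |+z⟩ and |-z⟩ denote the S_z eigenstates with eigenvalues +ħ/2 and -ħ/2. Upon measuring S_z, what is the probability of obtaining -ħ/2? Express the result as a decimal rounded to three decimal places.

The -ħ/2 outcome corresponds to |-z⟩. Its amplitude in |ψ⟩ is -1/√26.
P = |-1|² / 26 = 1/26.

0.038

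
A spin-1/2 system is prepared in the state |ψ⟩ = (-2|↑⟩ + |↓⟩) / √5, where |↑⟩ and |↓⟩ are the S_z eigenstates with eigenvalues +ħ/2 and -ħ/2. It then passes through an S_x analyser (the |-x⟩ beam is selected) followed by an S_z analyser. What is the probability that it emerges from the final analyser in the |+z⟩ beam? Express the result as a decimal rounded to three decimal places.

First analyser (S_x): P(|-x⟩) = |⟨-x|ψ⟩|² = 9/10.
After stage 1 the state is |-x⟩; P(|+z⟩) = |⟨+z|-x⟩|² = 1/2.
Joint probability = 9/10 × 1/2 = 0.450.

0.450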